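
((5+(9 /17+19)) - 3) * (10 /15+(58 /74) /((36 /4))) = 30622 /1887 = 16.23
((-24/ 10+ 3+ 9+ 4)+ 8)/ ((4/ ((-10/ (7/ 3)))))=-162/ 7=-23.14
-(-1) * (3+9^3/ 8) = 753/ 8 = 94.12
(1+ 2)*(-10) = -30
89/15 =5.93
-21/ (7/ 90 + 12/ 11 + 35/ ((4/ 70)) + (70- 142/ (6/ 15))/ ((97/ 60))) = -1008315/ 21000802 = -0.05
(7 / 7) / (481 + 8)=1 / 489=0.00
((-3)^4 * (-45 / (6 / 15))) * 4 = -36450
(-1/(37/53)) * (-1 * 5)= 265/37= 7.16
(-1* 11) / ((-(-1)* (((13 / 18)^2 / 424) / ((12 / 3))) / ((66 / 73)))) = -398939904 / 12337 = -32336.87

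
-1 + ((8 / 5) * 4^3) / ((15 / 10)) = 1009 / 15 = 67.27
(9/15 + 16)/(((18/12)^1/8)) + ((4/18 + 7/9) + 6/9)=451/5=90.20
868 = 868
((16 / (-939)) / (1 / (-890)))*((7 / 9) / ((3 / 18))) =199360 / 2817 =70.77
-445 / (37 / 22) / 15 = -1958 / 111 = -17.64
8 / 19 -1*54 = -1018 / 19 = -53.58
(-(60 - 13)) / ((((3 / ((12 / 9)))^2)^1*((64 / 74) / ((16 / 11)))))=-13912 / 891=-15.61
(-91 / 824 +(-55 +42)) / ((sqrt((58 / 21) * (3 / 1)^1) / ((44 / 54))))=-39611 * sqrt(406) / 215064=-3.71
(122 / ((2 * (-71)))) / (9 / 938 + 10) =-57218 / 666619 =-0.09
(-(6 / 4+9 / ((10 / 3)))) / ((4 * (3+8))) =-0.10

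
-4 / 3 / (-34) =2 / 51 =0.04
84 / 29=2.90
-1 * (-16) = 16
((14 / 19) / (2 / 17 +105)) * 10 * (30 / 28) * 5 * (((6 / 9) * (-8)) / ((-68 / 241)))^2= 232324000 / 1731603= 134.17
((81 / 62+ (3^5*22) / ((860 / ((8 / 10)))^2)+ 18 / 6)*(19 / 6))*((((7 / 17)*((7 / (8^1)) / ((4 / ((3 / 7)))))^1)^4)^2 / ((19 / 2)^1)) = 3894283545359591349 / 549540640507913493681274880000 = 0.00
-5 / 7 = -0.71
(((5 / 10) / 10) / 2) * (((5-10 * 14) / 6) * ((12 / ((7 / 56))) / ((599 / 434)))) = -23436 / 599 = -39.13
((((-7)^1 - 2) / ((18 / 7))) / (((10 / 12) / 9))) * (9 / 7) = -243 / 5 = -48.60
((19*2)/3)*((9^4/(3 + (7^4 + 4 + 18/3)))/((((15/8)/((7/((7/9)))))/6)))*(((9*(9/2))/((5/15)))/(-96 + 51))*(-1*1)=2677.02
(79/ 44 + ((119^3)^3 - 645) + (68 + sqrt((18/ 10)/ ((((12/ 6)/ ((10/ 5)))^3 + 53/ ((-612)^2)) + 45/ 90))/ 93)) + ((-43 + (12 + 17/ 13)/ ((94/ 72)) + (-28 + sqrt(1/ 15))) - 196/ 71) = 4785448563124474040.50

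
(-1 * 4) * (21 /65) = -84 /65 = -1.29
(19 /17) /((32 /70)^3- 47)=-814625 /34187493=-0.02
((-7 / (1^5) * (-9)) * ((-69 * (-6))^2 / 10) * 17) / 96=15297093 / 80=191213.66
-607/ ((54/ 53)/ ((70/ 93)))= -1125985/ 2511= -448.42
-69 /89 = -0.78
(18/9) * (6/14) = 6/7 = 0.86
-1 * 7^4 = -2401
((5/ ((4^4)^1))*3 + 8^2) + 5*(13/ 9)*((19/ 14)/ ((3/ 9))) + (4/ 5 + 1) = 2560679/ 26880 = 95.26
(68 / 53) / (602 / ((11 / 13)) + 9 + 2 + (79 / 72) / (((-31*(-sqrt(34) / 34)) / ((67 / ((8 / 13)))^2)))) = -60648930069184512 / 357444062966947812637 + 35221013831697408*sqrt(34) / 357444062966947812637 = 0.00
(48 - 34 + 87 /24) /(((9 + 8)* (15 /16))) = 94 /85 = 1.11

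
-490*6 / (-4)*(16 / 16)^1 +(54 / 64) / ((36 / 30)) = 47085 / 64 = 735.70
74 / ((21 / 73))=5402 / 21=257.24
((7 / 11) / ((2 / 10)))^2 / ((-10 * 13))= -245 / 3146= -0.08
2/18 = 1/9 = 0.11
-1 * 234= -234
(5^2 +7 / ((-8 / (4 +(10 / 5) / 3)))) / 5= 251 / 60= 4.18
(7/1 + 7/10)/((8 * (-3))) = -0.32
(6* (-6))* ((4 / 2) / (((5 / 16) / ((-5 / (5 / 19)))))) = 21888 / 5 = 4377.60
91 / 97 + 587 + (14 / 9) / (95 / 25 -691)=881794465 / 1499814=587.94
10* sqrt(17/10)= sqrt(170)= 13.04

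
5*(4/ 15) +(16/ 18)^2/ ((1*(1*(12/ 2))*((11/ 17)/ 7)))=2.76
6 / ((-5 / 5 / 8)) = -48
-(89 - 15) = -74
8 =8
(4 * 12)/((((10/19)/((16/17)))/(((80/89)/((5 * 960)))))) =0.02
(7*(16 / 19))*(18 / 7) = 288 / 19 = 15.16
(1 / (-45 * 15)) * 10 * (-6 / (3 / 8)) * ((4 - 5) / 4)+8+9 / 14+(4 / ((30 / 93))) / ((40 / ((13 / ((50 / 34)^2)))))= 123406013 / 11812500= 10.45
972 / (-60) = -81 / 5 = -16.20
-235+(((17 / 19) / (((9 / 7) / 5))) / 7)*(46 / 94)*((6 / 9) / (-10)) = -5666476 / 24111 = -235.02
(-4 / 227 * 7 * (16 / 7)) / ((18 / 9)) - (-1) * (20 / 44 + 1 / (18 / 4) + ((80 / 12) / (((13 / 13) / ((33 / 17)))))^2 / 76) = 338040431 / 123399243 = 2.74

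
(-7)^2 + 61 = 110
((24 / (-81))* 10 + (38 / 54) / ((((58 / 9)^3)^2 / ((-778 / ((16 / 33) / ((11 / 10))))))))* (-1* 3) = 245065452878053 / 27409458631680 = 8.94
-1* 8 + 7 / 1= -1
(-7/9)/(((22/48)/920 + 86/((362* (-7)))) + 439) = -65275840/36840742611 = -0.00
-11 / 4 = -2.75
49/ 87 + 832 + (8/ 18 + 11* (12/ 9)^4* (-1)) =1875071/ 2349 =798.24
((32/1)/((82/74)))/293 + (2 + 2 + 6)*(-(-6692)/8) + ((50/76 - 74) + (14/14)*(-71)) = 3752725997/456494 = 8220.76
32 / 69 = 0.46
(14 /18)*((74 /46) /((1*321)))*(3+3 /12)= 3367 /265788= 0.01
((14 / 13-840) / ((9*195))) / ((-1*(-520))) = -5453 / 5931900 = -0.00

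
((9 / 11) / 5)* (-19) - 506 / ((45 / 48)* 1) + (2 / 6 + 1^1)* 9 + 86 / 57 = -1659461 / 3135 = -529.33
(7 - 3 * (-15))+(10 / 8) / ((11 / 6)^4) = 762952 / 14641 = 52.11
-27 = -27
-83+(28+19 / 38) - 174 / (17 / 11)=-5681 / 34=-167.09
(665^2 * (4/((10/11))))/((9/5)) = 9728950/9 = 1080994.44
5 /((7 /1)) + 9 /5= 2.51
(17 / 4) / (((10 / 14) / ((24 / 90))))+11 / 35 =998 / 525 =1.90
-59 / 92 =-0.64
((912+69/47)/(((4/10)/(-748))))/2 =-40142355/47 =-854092.66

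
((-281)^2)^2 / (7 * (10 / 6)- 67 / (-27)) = 168340667067 / 382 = 440682374.52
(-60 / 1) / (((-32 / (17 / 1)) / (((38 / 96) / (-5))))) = -2.52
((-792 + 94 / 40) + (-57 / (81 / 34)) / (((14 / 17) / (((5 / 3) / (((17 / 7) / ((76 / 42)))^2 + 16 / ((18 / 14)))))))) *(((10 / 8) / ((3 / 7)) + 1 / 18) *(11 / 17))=-12808295727623 / 8397814320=-1525.19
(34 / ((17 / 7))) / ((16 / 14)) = 49 / 4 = 12.25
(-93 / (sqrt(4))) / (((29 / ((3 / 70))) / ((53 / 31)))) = -477 / 4060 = -0.12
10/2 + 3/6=11/2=5.50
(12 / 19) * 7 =84 / 19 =4.42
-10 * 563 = -5630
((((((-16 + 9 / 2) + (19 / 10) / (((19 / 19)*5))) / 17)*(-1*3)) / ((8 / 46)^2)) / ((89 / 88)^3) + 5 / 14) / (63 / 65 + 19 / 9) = 30954921273081 / 1511721424220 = 20.48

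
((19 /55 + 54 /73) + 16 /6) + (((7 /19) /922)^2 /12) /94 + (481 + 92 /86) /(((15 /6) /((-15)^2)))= 864372325565911609639 /19920988929904480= 43390.03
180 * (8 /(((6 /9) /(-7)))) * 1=-15120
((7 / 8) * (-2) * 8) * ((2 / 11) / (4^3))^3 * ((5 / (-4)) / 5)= 0.00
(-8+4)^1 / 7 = -4 / 7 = -0.57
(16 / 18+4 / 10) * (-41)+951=40417 / 45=898.16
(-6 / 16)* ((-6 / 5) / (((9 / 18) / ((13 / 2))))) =117 / 20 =5.85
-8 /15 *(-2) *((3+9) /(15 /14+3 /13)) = 11648 /1185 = 9.83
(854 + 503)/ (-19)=-1357/ 19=-71.42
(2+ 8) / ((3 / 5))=50 / 3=16.67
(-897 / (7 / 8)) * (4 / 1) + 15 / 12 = -114781 / 28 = -4099.32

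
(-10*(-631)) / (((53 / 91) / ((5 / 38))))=1435525 / 1007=1425.55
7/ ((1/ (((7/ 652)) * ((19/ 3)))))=931/ 1956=0.48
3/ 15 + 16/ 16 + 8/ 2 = 26/ 5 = 5.20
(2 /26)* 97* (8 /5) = 11.94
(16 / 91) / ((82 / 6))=48 / 3731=0.01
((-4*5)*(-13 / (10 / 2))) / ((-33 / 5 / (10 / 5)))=-520 / 33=-15.76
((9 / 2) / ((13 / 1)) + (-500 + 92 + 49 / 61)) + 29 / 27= -17376161 / 42822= -405.78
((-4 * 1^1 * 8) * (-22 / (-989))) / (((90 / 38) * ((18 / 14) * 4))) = -23408 / 400545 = -0.06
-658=-658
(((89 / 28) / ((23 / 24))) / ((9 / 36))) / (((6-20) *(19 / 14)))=-2136 / 3059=-0.70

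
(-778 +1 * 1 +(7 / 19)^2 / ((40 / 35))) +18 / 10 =-11192173 / 14440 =-775.08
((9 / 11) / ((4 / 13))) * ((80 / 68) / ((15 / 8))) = 312 / 187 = 1.67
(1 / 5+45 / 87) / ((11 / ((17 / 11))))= 1768 / 17545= 0.10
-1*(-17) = 17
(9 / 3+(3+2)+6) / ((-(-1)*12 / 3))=7 / 2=3.50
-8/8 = -1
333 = 333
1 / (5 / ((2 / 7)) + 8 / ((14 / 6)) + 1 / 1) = 14 / 307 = 0.05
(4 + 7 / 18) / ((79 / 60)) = 3.33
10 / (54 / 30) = 50 / 9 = 5.56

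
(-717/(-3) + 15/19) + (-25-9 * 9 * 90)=-134429/19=-7075.21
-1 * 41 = -41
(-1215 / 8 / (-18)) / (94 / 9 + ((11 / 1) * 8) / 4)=1215 / 4672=0.26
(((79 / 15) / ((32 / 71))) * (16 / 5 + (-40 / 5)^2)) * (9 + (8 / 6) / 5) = 5457557 / 750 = 7276.74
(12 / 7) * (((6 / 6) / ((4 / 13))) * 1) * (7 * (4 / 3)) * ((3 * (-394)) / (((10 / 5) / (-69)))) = 2120508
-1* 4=-4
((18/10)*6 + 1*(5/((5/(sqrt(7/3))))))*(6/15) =2*sqrt(21)/15 + 108/25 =4.93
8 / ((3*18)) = 4 / 27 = 0.15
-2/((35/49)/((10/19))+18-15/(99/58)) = -924/4883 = -0.19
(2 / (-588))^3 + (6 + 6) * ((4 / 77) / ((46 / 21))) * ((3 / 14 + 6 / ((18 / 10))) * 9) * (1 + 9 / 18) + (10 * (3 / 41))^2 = 153089813716643 / 10807623969912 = 14.16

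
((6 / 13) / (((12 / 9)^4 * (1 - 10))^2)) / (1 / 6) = 729 / 212992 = 0.00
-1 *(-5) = 5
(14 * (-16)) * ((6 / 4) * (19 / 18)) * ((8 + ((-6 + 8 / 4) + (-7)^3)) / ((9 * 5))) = 120232 / 45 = 2671.82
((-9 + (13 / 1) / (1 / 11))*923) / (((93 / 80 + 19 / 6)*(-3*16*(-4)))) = 309205 / 2078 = 148.80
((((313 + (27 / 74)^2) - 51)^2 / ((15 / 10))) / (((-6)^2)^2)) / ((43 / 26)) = 26786381238253 / 1253318930496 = 21.37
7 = 7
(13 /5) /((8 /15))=4.88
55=55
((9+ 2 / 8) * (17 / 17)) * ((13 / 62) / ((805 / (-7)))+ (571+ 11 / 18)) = 169645777 / 32085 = 5287.39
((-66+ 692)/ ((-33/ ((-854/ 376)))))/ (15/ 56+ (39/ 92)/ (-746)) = 8026143503/ 49791753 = 161.19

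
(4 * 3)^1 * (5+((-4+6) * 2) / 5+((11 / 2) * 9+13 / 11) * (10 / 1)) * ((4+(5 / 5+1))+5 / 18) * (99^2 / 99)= 19115532 / 5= 3823106.40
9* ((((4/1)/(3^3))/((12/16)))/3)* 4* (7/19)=448/513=0.87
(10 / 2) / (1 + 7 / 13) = 13 / 4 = 3.25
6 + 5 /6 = 41 /6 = 6.83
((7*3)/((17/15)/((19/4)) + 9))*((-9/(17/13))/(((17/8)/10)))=-56019600/760937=-73.62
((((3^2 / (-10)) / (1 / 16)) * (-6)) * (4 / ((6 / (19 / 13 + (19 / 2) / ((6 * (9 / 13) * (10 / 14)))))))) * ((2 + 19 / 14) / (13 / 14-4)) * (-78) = 24618224 / 1075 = 22900.67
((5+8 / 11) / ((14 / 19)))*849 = 145179 / 22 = 6599.05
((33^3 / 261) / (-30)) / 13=-0.35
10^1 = 10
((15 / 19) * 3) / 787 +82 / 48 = 614153 / 358872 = 1.71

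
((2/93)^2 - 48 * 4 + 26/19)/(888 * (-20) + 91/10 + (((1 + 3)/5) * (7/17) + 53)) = 5325522340/494404110297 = 0.01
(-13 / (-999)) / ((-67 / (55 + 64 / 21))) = -15847 / 1405593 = -0.01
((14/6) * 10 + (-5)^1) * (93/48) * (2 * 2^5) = 2273.33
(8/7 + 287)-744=-455.86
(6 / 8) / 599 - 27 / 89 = -64425 / 213244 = -0.30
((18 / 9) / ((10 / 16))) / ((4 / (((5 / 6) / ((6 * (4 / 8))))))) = 0.22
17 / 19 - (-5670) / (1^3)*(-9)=-969553 / 19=-51029.11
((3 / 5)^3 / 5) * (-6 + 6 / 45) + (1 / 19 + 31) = 1828702 / 59375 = 30.80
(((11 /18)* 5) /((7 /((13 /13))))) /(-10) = -11 /252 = -0.04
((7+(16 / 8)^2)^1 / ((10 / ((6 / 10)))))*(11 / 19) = 0.38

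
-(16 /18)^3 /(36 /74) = -9472 /6561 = -1.44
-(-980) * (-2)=-1960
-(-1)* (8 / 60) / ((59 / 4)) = 8 / 885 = 0.01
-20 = -20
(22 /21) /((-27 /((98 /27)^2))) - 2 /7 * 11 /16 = -2339843 /3306744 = -0.71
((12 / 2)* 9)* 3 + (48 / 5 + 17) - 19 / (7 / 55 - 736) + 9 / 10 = 15341357 / 80946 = 189.53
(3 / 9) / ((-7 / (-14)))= 0.67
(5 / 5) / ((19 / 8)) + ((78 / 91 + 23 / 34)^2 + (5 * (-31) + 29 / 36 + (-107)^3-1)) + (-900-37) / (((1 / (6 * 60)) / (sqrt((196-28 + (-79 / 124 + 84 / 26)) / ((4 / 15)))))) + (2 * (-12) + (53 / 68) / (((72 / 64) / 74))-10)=-84330 * sqrt(1662356865) / 403-659290417577 / 538118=-9756949.05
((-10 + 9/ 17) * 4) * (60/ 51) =-12880/ 289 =-44.57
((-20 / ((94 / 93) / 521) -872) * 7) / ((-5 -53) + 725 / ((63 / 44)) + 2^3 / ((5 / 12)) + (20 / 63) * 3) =-579379185 / 3468083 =-167.06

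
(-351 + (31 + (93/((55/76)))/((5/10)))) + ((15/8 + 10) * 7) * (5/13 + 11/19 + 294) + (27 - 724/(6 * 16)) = 419996537/17160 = 24475.32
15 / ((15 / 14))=14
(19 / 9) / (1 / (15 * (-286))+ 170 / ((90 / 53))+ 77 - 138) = 27170 / 503357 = 0.05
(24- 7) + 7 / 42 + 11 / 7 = 18.74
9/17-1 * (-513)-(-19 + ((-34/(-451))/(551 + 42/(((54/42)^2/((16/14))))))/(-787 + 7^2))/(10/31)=2818063337734/4922988367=572.43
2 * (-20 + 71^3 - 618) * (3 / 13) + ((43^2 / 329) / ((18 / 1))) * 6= 2115794743 / 12831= 164897.10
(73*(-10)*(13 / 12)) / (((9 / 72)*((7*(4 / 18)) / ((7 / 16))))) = -1779.38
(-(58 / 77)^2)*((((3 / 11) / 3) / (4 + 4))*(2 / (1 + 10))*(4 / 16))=-841 / 2869636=-0.00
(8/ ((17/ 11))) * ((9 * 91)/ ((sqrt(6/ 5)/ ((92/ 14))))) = 78936 * sqrt(30)/ 17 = 25432.37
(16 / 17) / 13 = 16 / 221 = 0.07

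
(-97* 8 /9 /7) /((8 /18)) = -194 /7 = -27.71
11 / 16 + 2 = 43 / 16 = 2.69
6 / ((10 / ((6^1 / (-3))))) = -6 / 5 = -1.20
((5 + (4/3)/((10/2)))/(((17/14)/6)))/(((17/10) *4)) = 1106/289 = 3.83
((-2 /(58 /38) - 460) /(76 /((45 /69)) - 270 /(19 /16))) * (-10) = -41.62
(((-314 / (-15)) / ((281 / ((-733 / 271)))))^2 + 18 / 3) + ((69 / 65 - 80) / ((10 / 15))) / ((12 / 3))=-3197177445160909 / 135696010343400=-23.56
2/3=0.67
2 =2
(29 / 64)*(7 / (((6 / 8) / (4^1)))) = 203 / 12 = 16.92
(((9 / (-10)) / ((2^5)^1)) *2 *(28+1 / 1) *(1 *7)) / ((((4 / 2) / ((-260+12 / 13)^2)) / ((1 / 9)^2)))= -35979923 / 7605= -4731.09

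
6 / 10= 3 / 5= 0.60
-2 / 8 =-1 / 4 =-0.25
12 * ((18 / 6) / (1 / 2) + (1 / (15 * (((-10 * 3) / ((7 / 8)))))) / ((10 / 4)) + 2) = 95.99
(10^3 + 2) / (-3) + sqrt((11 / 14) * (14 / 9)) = -334 + sqrt(11) / 3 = -332.89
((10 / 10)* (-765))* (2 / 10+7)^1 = -5508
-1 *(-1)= 1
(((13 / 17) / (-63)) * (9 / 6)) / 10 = -13 / 7140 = -0.00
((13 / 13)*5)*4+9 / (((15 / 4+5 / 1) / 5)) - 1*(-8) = 232 / 7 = 33.14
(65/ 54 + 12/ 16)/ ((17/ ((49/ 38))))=10339/ 69768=0.15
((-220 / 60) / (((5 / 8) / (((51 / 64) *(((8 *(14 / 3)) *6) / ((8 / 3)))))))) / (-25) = 3927 / 250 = 15.71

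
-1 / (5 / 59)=-59 / 5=-11.80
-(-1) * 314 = 314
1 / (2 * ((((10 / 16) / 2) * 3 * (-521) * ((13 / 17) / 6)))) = -272 / 33865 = -0.01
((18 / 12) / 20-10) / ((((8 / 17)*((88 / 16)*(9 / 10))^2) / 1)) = -33745 / 39204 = -0.86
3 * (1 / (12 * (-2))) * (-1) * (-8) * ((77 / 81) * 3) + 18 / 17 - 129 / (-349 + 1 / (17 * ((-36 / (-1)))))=-139544969 / 98036433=-1.42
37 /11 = 3.36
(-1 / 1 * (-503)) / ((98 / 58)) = 14587 / 49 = 297.69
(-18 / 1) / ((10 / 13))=-23.40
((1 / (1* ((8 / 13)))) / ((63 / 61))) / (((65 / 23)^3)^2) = 0.00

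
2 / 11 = 0.18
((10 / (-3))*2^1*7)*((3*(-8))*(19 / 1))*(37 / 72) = 10935.56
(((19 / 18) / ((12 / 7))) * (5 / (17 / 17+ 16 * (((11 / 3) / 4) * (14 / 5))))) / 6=3325 / 272592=0.01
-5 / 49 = -0.10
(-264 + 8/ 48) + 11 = -1517/ 6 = -252.83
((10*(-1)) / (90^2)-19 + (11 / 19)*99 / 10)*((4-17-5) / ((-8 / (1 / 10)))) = -10211 / 3420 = -2.99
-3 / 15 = -1 / 5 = -0.20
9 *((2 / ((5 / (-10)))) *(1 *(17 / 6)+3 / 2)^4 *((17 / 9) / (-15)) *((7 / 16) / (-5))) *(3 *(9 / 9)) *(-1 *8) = 6797518 / 2025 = 3356.80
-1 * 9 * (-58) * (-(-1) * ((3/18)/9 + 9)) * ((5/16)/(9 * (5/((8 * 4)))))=1046.15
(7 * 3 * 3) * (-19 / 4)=-1197 / 4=-299.25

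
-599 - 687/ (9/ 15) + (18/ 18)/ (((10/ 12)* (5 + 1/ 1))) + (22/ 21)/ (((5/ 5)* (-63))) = -11535347/ 6615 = -1743.82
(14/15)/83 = 0.01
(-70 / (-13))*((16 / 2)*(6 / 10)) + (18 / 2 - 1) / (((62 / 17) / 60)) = 63456 / 403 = 157.46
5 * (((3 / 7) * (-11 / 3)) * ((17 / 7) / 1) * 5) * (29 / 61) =-45.36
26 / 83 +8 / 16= 0.81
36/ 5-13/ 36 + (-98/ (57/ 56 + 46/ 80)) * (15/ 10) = -3429887/ 40140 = -85.45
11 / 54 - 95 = -5119 / 54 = -94.80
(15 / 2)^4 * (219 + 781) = 6328125 / 2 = 3164062.50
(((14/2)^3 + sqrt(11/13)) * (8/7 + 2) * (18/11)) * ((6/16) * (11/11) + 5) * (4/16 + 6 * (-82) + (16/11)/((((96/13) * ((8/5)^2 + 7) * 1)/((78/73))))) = -7158226038957/1535336 - 146086245693 * sqrt(143)/139715576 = -4674822.42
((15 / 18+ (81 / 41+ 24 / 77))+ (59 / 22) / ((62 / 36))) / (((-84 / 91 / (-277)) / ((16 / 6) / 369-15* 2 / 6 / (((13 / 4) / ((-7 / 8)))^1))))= 29638167980363 / 15600782736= 1899.79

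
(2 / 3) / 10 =1 / 15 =0.07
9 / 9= 1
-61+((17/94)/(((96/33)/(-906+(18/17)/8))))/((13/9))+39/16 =-15258413/156416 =-97.55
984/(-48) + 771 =1501/2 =750.50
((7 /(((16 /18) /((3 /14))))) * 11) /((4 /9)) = 2673 /64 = 41.77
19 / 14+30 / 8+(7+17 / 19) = 6917 / 532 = 13.00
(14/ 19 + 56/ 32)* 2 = 189/ 38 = 4.97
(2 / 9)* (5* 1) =10 / 9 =1.11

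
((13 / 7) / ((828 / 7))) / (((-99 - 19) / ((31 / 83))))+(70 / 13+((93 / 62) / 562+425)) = 12749686038043 / 29623755096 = 430.39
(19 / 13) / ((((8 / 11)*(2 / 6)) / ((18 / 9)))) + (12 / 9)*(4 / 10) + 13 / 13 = 10601 / 780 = 13.59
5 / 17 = 0.29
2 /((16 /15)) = 15 /8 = 1.88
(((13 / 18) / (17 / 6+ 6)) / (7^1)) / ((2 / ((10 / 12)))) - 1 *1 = -13291 / 13356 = -1.00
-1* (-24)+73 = 97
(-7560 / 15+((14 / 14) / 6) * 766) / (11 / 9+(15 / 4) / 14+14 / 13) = -2465736 / 16819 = -146.60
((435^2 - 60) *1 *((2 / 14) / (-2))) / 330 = -12611 / 308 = -40.94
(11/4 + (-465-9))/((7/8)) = -3770/7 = -538.57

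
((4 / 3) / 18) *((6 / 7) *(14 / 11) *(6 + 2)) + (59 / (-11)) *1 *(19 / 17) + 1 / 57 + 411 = 405.67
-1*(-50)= 50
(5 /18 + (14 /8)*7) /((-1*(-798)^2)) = -451 /22924944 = -0.00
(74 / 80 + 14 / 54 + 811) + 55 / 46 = 20204357 / 24840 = 813.38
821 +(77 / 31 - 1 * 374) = 13934 / 31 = 449.48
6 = 6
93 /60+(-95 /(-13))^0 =51 /20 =2.55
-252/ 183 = -84/ 61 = -1.38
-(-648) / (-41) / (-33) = 216 / 451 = 0.48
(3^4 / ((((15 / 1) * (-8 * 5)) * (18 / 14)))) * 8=-21 / 25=-0.84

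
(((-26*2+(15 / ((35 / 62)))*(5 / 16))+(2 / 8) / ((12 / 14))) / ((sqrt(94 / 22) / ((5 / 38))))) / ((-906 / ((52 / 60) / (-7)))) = -23699*sqrt(517) / 1427178312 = -0.00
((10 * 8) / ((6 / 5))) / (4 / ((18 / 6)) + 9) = 200 / 31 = 6.45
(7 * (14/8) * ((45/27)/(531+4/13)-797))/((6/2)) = -202303507/62163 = -3254.40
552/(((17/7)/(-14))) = -54096/17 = -3182.12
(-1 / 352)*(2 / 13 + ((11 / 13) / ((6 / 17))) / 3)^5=-0.00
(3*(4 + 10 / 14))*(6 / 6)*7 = 99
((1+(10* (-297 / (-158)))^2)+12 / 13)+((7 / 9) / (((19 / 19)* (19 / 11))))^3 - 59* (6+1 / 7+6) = -1025355724883572 / 2839774833441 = -361.07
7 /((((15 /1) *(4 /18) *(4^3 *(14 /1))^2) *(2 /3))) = 9 /2293760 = 0.00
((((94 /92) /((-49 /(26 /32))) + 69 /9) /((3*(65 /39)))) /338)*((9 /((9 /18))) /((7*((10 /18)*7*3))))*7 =7448751 /1066592800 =0.01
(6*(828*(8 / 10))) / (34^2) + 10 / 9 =59162 / 13005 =4.55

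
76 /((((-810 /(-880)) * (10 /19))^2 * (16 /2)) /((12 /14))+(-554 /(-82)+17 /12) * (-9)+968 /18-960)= -0.08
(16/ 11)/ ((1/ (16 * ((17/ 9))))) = 4352/ 99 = 43.96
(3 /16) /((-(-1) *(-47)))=-3 /752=-0.00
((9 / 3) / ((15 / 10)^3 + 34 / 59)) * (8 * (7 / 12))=3.54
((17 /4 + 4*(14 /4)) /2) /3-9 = -143 /24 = -5.96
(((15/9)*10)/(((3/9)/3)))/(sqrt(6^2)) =25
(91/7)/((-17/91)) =-1183/17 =-69.59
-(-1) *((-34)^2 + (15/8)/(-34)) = 1155.94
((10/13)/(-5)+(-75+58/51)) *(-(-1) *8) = -392584/663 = -592.13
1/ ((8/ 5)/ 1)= 5/ 8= 0.62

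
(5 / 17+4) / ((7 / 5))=365 / 119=3.07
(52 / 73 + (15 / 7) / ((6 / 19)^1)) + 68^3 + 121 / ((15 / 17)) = 4822459759 / 15330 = 314576.63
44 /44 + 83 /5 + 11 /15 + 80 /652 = 18.46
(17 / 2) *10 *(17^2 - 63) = 19210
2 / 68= 1 / 34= 0.03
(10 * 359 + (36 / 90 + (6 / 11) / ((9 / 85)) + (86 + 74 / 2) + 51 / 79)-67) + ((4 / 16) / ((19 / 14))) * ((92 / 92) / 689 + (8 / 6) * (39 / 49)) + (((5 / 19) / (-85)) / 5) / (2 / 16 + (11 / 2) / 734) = 57701531983230061 / 15798302189670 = 3652.39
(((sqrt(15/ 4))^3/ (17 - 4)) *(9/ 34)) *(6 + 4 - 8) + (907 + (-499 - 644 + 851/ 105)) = -23929/ 105 + 135 *sqrt(15)/ 1768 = -227.60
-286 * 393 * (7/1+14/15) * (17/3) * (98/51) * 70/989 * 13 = -79520985544/8901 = -8933938.38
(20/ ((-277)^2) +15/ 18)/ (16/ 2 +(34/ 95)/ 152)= 1385391650/ 13299514299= 0.10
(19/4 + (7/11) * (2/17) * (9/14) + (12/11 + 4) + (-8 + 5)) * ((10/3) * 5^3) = 3220625/1122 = 2870.43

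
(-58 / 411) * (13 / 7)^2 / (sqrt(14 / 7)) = -4901 * sqrt(2) / 20139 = -0.34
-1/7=-0.14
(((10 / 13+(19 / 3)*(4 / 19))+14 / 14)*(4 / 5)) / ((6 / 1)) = 242 / 585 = 0.41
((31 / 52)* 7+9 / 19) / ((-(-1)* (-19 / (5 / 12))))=-22955 / 225264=-0.10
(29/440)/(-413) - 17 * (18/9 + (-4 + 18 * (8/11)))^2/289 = -245889103/33981640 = -7.24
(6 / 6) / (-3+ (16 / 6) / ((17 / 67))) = 0.13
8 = 8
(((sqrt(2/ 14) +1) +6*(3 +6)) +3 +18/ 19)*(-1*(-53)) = 53*sqrt(7)/ 7 +59360/ 19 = 3144.24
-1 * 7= -7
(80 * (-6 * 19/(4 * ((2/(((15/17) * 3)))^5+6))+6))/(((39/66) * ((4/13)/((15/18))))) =303705138275/576302087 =526.99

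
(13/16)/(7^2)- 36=-28211/784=-35.98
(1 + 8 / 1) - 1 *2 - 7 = 0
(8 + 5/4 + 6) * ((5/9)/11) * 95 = 28975/396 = 73.17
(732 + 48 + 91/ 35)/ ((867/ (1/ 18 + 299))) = 21063679/ 78030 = 269.94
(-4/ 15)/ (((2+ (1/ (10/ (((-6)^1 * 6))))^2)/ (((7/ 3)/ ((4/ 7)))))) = -245/ 3366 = -0.07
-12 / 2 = -6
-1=-1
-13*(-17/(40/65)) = 2873/8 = 359.12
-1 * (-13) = 13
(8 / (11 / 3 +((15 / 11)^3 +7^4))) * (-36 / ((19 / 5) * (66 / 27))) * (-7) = 2352240 / 26089603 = 0.09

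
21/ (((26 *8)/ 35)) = 735/ 208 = 3.53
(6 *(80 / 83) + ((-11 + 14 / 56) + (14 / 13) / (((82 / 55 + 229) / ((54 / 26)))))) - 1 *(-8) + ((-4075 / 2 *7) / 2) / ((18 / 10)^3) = -22587951740597 / 18518711913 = -1219.74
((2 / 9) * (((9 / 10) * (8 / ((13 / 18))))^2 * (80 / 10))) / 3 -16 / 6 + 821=11118871 / 12675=877.23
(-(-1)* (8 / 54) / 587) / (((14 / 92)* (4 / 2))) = 92 / 110943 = 0.00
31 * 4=124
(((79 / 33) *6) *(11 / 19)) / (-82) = -79 / 779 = -0.10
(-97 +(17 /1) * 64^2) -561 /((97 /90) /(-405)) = 27193345 /97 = 280343.76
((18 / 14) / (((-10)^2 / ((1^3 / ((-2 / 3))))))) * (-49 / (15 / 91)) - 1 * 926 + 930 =9.73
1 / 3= 0.33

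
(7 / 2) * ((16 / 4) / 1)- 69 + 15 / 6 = -105 / 2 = -52.50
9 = 9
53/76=0.70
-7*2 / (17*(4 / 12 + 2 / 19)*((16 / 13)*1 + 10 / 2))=-3458 / 11475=-0.30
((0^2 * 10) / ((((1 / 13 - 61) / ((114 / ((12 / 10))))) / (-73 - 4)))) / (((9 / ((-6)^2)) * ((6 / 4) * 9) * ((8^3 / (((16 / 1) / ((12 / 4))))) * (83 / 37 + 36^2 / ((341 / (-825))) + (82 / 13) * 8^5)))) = 0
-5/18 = -0.28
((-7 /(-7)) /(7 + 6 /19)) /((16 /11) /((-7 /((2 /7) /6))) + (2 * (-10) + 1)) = -30723 /4272721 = -0.01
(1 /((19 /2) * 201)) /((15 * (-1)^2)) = 2 /57285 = 0.00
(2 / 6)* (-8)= -8 / 3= -2.67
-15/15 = -1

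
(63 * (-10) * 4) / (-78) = 420 / 13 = 32.31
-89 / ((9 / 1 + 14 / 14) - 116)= 89 / 106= 0.84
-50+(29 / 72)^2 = -258359 / 5184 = -49.84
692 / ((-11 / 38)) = -26296 / 11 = -2390.55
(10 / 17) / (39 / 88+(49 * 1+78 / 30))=4400 / 389283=0.01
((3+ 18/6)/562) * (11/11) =3/281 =0.01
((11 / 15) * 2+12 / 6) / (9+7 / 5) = 0.33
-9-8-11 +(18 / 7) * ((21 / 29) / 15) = -27.88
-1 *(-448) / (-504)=-8 / 9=-0.89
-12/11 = -1.09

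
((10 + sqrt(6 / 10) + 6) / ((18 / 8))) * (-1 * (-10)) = 8 * sqrt(15) / 9 + 640 / 9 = 74.55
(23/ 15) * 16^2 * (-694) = -4086272/ 15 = -272418.13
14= 14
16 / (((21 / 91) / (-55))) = -3813.33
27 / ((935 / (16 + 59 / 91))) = 8181 / 17017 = 0.48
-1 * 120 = -120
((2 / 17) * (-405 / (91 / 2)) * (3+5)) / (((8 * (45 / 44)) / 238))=-3168 / 13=-243.69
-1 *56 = -56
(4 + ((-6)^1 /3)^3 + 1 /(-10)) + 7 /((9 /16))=751 /90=8.34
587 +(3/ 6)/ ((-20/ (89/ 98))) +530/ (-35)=2241591/ 3920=571.83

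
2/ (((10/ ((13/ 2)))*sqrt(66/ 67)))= 13*sqrt(4422)/ 660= 1.31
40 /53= 0.75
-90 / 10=-9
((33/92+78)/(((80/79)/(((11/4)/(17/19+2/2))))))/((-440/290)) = -34866729/471040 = -74.02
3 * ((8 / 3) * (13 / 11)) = 104 / 11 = 9.45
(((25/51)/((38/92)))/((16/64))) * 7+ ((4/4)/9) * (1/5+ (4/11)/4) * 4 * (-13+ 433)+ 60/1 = 1572556/10659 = 147.53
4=4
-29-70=-99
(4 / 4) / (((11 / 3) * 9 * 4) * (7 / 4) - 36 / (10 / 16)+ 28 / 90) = 45 / 7817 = 0.01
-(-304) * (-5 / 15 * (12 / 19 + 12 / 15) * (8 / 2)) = -8704 / 15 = -580.27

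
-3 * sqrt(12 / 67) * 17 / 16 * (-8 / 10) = 1.08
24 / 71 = 0.34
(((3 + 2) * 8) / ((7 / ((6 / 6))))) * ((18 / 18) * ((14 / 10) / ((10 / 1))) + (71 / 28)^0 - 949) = -5416.34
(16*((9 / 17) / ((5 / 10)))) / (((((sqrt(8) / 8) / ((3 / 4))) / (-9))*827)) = -3888*sqrt(2) / 14059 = -0.39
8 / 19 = 0.42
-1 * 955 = -955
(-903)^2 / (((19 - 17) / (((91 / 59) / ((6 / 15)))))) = 371011095 / 236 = 1572080.91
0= 0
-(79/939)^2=-6241/881721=-0.01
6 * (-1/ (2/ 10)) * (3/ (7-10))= 30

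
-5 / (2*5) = -0.50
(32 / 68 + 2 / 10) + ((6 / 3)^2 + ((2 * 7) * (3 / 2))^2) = 37882 / 85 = 445.67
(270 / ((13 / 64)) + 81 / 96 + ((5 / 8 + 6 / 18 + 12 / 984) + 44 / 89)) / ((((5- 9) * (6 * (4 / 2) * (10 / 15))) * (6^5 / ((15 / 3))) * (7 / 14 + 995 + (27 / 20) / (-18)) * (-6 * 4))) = 151594166225 / 135358168315428864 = 0.00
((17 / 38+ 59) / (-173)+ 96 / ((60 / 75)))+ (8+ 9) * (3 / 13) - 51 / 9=30231187 / 256386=117.91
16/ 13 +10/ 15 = 74/ 39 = 1.90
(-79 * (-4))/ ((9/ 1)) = 316/ 9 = 35.11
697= 697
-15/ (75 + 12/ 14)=-35/ 177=-0.20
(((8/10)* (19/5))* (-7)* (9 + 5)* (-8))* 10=119168/5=23833.60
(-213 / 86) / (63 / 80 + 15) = -2840 / 18103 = -0.16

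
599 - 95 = 504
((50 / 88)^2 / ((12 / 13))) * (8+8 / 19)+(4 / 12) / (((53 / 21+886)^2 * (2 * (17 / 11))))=120223411984037 / 40821210288969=2.95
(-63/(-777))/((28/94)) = 141/518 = 0.27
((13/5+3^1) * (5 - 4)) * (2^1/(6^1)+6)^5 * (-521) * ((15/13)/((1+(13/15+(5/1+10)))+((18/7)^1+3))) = -16634824045/10881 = -1528795.52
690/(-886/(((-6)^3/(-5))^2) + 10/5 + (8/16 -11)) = -16096320/209363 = -76.88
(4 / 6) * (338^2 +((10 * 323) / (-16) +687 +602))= 922649 / 12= 76887.42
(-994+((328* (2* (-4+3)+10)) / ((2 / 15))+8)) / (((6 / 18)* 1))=56082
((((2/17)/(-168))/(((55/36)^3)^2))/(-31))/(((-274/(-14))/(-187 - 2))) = -34284321792/1998514572484375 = -0.00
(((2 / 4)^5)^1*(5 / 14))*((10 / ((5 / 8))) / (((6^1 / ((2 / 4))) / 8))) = 5 / 42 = 0.12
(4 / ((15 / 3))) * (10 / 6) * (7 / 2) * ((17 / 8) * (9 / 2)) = 357 / 8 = 44.62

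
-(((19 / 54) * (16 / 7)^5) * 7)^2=-99230924406784 / 4202539929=-23612.13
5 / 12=0.42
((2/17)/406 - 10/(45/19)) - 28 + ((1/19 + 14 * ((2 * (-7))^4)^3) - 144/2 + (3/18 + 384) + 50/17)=936775511415351358799/1180242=793714773254426.94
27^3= 19683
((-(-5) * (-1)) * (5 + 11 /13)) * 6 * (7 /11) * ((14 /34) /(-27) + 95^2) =-2003448160 /1989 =-1007264.03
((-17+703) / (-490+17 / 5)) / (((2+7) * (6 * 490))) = -7 / 131382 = -0.00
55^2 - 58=2967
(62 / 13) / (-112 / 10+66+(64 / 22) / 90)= 15345 / 176423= 0.09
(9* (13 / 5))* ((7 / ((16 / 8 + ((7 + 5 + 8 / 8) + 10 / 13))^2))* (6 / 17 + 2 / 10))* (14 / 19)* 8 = 728595504 / 339351875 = 2.15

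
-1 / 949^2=-1 / 900601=-0.00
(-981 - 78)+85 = -974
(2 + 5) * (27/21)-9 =0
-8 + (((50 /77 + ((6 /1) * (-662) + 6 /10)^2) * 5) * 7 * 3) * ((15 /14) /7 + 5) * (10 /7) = 45997120741661 /3773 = 12191126621.17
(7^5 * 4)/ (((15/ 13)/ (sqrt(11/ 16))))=48310.18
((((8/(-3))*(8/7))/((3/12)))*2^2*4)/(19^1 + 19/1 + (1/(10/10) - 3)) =-1024/189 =-5.42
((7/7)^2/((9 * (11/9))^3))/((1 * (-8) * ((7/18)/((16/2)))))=-18/9317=-0.00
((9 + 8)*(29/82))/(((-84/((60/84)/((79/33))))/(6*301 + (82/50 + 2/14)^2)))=-150233623881/3888419500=-38.64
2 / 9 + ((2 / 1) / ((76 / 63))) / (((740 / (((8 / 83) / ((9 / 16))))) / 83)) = 8038 / 31635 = 0.25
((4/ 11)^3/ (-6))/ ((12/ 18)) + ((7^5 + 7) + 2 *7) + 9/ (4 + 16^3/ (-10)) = 15141063187/ 899756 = 16827.97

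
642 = 642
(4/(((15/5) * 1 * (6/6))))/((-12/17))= -17/9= -1.89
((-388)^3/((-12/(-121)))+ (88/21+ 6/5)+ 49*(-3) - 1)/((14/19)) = -195835335271/245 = -799327899.07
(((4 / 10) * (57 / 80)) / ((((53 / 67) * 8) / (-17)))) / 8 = -64923 / 678400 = -0.10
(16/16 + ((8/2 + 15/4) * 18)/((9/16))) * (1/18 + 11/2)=4150/3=1383.33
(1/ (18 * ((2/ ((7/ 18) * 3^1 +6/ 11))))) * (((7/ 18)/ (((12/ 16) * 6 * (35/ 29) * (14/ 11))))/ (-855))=-3277/ 1047135600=-0.00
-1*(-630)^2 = -396900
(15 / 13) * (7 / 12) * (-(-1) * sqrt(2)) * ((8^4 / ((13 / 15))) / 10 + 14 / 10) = 215677 * sqrt(2) / 676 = 451.20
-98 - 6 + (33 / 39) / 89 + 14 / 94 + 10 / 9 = -50277410 / 489411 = -102.73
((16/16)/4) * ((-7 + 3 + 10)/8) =3/16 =0.19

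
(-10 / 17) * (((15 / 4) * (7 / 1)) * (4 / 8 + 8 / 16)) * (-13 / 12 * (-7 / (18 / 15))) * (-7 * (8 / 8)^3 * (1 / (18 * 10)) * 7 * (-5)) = -3901625 / 29376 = -132.82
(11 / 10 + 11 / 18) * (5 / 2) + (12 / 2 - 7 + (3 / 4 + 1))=5.03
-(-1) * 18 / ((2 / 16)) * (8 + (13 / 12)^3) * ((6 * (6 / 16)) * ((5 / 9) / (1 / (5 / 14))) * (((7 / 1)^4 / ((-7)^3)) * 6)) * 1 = -400525 / 16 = -25032.81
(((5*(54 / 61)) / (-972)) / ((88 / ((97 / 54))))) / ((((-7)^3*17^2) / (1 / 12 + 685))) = 3987185 / 6206574616704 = 0.00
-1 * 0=0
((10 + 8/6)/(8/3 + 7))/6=17/87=0.20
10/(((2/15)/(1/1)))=75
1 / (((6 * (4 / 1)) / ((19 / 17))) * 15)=19 / 6120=0.00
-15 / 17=-0.88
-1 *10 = -10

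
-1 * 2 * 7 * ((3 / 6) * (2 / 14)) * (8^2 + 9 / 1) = -73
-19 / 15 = -1.27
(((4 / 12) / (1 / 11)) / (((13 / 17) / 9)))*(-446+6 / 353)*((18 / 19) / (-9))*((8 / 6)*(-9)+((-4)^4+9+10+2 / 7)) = 533385.87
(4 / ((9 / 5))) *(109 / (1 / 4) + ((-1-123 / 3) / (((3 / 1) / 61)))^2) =14595040 / 9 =1621671.11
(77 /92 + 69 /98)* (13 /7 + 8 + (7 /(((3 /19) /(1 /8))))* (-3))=-10.43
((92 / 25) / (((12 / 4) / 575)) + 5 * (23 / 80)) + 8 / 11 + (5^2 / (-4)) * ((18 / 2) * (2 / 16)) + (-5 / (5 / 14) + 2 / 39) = 3141507 / 4576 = 686.52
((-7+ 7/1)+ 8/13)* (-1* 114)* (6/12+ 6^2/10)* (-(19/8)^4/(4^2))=304560177/532480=571.97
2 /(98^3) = 1 /470596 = 0.00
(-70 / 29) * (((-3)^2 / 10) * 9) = -19.55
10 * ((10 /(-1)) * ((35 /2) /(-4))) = 875 /2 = 437.50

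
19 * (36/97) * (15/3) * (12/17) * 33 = 821.30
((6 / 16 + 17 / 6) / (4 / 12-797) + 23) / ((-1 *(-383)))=439683 / 7322960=0.06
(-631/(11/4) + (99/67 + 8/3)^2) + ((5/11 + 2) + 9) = -8113529/40401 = -200.82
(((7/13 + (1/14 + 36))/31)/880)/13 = 6663/64544480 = 0.00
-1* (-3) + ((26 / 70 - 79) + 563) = 17058 / 35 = 487.37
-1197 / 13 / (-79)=1197 / 1027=1.17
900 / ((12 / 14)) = 1050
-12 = -12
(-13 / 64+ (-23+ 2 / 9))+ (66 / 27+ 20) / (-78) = -522707 / 22464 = -23.27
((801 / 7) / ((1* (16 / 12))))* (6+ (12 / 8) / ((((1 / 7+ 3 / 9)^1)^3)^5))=491122630664498677707909 / 56000000000000000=8770046.98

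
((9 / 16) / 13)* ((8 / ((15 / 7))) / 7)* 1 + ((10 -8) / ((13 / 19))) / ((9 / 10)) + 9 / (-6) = 1036 / 585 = 1.77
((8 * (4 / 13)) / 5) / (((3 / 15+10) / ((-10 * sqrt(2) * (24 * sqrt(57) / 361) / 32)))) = -80 * sqrt(114) / 79781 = -0.01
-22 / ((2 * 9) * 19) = -11 / 171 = -0.06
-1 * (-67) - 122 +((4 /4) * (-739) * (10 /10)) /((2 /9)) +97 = -6567 /2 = -3283.50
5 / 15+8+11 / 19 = 508 / 57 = 8.91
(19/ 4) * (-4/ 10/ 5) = -19/ 50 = -0.38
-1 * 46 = -46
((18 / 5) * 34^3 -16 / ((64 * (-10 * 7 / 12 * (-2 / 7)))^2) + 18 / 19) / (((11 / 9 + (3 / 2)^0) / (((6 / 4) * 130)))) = 6039247758219 / 486400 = 12416216.61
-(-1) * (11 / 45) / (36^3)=11 / 2099520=0.00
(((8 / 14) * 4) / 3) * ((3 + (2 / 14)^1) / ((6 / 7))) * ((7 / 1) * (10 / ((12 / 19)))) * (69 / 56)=24035 / 63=381.51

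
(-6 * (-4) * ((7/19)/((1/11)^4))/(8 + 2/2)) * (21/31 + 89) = 2279310880/1767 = 1289932.59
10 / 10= 1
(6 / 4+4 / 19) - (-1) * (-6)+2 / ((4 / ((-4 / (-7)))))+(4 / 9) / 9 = -85201 / 21546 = -3.95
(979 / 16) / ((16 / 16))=979 / 16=61.19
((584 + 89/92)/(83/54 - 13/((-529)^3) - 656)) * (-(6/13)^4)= 0.04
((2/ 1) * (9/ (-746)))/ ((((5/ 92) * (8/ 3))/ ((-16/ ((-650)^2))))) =0.00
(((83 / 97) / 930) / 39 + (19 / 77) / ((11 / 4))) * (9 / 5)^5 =1754757433701 / 1034689906250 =1.70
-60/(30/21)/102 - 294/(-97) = 2.62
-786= -786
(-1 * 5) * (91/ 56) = -65/ 8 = -8.12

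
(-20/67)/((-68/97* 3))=0.14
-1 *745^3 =-413493625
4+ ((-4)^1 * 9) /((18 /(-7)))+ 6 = 24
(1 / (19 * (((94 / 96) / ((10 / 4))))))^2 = 14400 / 797449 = 0.02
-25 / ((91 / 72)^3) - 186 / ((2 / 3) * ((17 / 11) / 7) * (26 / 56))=-35027172108 / 12810707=-2734.21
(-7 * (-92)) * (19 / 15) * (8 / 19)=5152 / 15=343.47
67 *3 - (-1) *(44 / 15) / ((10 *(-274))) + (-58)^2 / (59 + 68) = 296853628 / 1304925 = 227.49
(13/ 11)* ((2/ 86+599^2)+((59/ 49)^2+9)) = 481582047882/ 1135673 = 424049.92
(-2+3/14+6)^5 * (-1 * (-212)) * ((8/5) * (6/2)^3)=1023056671869/84035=12174173.52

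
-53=-53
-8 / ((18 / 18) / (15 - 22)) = 56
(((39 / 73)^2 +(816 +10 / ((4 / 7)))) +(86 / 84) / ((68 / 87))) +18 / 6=4251831747 / 5073208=838.10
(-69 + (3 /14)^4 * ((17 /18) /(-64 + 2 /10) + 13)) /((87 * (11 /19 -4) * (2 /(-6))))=-32119083957 /46200234080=-0.70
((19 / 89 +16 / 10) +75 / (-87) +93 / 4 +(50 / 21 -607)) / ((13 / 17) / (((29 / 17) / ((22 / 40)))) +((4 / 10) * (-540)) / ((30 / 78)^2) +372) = 3145921615 / 5896599681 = 0.53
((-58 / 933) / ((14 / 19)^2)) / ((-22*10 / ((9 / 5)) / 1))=31407 / 33525800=0.00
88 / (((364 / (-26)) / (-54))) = 2376 / 7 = 339.43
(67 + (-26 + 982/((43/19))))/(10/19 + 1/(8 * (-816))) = 2532857472/2806223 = 902.59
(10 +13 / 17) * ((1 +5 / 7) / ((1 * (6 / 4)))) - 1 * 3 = 1107 / 119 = 9.30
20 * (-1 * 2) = -40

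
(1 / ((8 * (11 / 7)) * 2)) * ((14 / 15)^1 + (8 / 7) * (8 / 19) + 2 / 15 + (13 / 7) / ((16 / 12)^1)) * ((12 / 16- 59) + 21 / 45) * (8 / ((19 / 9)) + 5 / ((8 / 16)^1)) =-10658171659 / 114364800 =-93.19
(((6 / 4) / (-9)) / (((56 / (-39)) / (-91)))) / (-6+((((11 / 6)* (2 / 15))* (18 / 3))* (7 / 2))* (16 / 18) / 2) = 22815 / 8032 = 2.84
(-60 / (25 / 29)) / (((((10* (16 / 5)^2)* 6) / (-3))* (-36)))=-29 / 3072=-0.01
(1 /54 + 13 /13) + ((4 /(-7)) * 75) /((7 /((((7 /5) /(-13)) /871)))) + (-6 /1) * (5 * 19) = -2435290985 /4280094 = -568.98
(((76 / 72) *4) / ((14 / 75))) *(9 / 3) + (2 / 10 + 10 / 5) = 2452 / 35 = 70.06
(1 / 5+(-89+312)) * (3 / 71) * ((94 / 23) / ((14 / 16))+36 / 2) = 2444040 / 11431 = 213.81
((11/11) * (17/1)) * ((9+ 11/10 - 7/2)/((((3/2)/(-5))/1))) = -374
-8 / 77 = -0.10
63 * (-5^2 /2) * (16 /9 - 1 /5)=-2485 /2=-1242.50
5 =5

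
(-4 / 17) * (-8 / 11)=32 / 187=0.17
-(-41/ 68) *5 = 205/ 68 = 3.01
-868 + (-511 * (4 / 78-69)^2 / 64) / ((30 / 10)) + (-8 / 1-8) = -3953054719 / 292032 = -13536.38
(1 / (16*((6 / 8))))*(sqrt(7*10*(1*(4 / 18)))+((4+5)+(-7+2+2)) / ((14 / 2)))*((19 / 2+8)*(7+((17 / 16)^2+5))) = 16805 / 1024+117635*sqrt(35) / 9216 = 91.93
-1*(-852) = 852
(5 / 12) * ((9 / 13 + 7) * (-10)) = -1250 / 39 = -32.05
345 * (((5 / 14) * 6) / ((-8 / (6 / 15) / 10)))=-5175 / 14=-369.64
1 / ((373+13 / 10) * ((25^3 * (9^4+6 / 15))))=2 / 76747875625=0.00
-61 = -61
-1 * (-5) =5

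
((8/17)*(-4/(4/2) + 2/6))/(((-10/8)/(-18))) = -192/17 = -11.29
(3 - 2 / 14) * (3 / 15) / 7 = 4 / 49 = 0.08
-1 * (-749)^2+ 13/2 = -1121989/2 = -560994.50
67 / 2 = 33.50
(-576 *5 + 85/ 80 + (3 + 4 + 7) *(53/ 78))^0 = 1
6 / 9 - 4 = -10 / 3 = -3.33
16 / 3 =5.33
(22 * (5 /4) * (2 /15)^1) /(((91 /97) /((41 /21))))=43747 /5733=7.63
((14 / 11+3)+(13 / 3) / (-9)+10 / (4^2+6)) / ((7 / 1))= 1261 / 2079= 0.61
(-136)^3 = -2515456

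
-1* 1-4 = -5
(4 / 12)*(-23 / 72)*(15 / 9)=-115 / 648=-0.18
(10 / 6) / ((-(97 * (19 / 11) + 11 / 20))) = -1100 / 110943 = -0.01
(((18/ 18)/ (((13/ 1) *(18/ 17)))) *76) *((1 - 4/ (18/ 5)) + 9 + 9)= 104006/ 1053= 98.77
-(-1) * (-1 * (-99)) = 99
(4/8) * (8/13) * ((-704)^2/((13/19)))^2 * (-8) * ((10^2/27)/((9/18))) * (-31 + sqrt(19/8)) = 17592983941965414400/59319- 141878902757785600 * sqrt(38)/59319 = 281838595510366.78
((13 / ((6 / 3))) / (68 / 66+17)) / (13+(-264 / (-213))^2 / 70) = 2162589 / 78115918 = 0.03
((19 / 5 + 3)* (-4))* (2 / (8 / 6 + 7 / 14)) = -1632 / 55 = -29.67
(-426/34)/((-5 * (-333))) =-71/9435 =-0.01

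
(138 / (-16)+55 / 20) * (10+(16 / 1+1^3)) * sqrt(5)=-354.70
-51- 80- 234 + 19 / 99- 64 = -42452 / 99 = -428.81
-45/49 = -0.92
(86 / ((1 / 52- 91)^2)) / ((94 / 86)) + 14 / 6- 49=-49081979068 / 1051970967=-46.66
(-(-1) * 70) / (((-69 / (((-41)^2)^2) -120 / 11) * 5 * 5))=-435167194 / 1695460395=-0.26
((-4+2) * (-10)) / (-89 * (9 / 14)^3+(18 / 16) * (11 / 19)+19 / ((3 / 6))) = 1.33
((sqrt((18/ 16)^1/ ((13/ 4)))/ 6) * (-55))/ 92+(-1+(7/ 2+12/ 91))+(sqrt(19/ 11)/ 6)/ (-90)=-55 * sqrt(26)/ 4784 -sqrt(209)/ 5940+479/ 182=2.57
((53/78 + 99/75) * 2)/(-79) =-3899/77025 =-0.05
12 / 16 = 3 / 4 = 0.75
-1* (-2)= 2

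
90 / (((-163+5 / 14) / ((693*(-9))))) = 79380 / 23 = 3451.30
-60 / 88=-15 / 22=-0.68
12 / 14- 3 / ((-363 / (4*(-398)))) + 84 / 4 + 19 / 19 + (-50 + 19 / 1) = -18041 / 847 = -21.30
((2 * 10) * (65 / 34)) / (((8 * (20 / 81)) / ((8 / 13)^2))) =1620 / 221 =7.33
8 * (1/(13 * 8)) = 1/13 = 0.08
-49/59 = -0.83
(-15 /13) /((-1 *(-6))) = -5 /26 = -0.19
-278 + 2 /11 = -3056 /11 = -277.82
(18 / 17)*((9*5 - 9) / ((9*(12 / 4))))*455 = 10920 / 17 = 642.35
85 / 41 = 2.07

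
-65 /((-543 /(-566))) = -36790 /543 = -67.75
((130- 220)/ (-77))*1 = 90/ 77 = 1.17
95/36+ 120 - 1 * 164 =-1489/36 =-41.36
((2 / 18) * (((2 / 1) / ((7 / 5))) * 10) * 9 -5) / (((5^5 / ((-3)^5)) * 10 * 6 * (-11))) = 1053 / 962500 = 0.00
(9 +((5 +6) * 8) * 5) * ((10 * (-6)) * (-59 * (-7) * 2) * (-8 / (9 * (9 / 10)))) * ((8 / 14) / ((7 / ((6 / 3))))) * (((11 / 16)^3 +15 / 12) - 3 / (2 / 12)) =-6365125025 / 108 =-58936342.82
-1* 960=-960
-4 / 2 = -2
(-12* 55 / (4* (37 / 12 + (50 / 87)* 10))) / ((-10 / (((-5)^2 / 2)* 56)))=574200 / 439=1307.97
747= 747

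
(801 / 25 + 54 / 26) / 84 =132 / 325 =0.41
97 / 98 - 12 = -1079 / 98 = -11.01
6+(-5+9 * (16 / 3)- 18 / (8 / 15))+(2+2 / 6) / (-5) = 887 / 60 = 14.78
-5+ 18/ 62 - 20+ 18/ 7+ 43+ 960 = 212847/ 217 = 980.86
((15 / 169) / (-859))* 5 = -75 / 145171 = -0.00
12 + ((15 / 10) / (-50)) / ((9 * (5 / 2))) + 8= 20.00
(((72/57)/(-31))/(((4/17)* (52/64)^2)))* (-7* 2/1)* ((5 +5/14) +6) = 4151808/99541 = 41.71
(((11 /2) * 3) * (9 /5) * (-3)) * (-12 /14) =2673 /35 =76.37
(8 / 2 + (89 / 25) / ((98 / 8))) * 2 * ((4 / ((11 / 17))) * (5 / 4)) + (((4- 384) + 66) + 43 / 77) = -666021 / 2695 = -247.13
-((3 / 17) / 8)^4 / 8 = -81 / 2736816128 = -0.00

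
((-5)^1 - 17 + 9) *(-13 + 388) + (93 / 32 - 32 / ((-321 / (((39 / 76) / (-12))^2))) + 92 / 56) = -4870.45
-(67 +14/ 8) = -68.75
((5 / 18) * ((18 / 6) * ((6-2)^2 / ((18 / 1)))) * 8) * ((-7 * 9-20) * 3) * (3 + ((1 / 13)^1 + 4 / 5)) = -74368 / 13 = -5720.62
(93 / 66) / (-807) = -0.00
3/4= 0.75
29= 29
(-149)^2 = 22201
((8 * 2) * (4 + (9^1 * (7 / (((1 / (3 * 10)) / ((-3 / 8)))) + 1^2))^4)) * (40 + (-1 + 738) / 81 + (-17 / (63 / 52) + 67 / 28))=744942832304986025 / 5184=143700392034140.82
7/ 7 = 1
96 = 96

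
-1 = -1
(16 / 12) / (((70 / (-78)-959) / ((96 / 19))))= -1248 / 177821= -0.01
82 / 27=3.04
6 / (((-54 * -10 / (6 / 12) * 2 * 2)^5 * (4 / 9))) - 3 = -334353766809599999 / 111451255603200000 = -3.00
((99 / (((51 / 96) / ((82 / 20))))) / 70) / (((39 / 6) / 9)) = 584496 / 38675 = 15.11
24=24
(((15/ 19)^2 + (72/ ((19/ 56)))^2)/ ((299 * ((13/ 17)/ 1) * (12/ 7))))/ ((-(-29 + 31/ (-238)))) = 25579878121/ 6485622754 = 3.94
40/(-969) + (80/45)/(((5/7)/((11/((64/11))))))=4.66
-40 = -40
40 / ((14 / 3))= 60 / 7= 8.57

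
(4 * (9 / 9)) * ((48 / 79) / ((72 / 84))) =224 / 79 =2.84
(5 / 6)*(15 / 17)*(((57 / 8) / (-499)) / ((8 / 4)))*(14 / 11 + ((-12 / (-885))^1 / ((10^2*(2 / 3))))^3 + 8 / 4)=-6584964187516929 / 383290612540000000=-0.02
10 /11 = 0.91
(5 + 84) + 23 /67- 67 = 1497 /67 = 22.34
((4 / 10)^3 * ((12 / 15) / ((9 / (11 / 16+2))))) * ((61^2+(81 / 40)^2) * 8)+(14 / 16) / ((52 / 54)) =13353498121 / 29250000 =456.53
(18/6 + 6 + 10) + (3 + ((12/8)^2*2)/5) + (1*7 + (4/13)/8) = 1946/65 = 29.94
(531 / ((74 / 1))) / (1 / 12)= 3186 / 37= 86.11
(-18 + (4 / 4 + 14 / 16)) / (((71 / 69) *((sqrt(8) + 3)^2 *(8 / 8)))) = -0.46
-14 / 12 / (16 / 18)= -21 / 16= -1.31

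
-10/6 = -1.67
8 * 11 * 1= 88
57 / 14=4.07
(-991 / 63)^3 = -3892.24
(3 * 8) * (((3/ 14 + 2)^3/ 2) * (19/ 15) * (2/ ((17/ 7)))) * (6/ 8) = 1698087/ 16660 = 101.93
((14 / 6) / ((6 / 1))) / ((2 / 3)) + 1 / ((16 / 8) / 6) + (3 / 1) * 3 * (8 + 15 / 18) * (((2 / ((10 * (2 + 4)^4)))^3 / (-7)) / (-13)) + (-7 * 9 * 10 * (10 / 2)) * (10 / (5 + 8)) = -39939224387327947 / 16507266048000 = -2419.49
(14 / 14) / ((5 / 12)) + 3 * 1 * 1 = 27 / 5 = 5.40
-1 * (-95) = 95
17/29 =0.59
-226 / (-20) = 113 / 10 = 11.30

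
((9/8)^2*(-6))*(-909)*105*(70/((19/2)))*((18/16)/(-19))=-7305837525/23104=-316215.27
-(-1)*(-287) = -287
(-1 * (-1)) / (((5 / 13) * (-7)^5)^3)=-2197 / 593445188742875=-0.00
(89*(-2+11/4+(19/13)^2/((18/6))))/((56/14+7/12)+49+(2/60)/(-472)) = 311384300/128226891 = 2.43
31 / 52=0.60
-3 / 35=-0.09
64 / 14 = 4.57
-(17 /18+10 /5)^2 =-2809 /324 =-8.67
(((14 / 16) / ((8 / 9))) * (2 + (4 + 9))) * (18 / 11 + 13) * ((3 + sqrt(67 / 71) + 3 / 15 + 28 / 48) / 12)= 50715 * sqrt(4757) / 199936 + 767487 / 11264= 85.63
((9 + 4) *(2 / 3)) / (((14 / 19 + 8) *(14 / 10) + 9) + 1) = 1235 / 3168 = 0.39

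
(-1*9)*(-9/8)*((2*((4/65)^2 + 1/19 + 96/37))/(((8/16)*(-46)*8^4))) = -637791813/1119256985600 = -0.00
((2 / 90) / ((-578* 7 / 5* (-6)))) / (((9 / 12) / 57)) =19 / 54621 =0.00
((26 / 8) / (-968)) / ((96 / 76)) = -247 / 92928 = -0.00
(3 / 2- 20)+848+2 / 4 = 830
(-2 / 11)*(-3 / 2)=3 / 11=0.27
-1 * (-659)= 659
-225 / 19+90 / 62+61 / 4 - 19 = -33315 / 2356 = -14.14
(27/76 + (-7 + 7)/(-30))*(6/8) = 81/304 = 0.27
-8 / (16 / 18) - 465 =-474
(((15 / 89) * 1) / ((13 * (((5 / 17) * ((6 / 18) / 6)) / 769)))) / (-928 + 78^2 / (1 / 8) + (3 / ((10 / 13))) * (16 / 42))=0.01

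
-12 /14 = -6 /7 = -0.86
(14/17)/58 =7/493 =0.01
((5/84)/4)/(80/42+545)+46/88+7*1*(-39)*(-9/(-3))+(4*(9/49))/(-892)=-3615610618839/4417480144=-818.48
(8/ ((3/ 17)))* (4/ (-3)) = -544/ 9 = -60.44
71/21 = 3.38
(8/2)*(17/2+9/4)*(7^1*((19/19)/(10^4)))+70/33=709933/330000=2.15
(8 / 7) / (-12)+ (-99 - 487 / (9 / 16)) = -60787 / 63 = -964.87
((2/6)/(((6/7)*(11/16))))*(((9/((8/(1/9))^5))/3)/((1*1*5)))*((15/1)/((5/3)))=0.00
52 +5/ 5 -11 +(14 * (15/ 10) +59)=122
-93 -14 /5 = -479 /5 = -95.80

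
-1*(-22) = 22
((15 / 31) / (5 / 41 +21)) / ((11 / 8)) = 2460 / 147653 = 0.02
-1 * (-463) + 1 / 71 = 32874 / 71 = 463.01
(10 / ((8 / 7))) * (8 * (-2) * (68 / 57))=-9520 / 57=-167.02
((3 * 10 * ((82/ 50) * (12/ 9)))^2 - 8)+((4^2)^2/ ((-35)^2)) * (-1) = 1052312/ 245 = 4295.15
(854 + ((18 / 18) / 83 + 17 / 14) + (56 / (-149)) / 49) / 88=148070849 / 15236144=9.72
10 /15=2 /3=0.67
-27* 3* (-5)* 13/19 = 5265/19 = 277.11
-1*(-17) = 17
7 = 7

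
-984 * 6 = -5904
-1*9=-9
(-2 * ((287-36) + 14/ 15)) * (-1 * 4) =30232/ 15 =2015.47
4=4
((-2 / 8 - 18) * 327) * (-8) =47742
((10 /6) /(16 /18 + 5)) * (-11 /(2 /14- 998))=21 /6731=0.00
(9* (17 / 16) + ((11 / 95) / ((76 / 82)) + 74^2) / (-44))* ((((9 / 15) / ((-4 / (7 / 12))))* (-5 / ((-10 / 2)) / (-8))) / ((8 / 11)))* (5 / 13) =-255498649 / 384450560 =-0.66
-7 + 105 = 98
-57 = -57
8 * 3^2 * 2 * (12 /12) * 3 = 432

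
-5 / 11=-0.45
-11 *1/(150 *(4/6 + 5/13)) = -143/2050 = -0.07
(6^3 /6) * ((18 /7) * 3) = 1944 /7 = 277.71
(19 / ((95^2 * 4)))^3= 1 / 6859000000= 0.00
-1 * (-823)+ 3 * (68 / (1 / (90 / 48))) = 2411 / 2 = 1205.50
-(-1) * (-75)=-75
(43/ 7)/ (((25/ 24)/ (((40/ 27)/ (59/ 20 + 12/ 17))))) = 187136/ 78309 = 2.39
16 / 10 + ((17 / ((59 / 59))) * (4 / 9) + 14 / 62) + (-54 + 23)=-30158 / 1395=-21.62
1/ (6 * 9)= 1/ 54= 0.02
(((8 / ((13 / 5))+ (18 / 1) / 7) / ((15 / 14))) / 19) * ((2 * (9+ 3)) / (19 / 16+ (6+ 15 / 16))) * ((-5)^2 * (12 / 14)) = 394752 / 22477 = 17.56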